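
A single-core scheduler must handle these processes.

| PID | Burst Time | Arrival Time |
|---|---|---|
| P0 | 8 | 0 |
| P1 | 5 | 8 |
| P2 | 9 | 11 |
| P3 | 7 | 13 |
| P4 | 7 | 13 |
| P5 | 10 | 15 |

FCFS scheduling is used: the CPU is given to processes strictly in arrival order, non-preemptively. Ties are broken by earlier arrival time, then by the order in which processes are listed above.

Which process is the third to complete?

Schedule: | P0 0-8 | P1 8-13 | P2 13-22 | P3 22-29 | P4 29-36 | P5 36-46 |
Completion: P0=8  P1=13  P2=22  P3=29  P4=36  P5=46
Turnaround (C−A): P0=8  P1=5  P2=11  P3=16  P4=23  P5=31
Finish order: P0 → P1 → P2 → P3 → P4 → P5

P2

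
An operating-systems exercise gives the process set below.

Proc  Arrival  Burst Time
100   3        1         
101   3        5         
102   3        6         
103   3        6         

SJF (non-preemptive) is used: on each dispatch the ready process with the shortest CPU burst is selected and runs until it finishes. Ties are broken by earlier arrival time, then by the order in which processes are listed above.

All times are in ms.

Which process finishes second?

Timeline: | idle 0-3 | 100 3-4 | 101 4-9 | 102 9-15 | 103 15-21 |
Completion: 100=4  101=9  102=15  103=21
Turnaround (C−A): 100=1  101=6  102=12  103=18
Finish order: 100 → 101 → 102 → 103

101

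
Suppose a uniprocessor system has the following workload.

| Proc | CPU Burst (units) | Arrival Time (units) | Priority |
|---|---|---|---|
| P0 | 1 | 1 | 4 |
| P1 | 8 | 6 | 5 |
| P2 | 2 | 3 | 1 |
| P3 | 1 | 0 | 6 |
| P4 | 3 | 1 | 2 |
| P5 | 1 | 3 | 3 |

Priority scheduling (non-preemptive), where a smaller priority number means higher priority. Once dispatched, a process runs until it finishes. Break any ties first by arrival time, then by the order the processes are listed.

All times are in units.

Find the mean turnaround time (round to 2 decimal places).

Gantt: | P3 0-1 | P4 1-4 | P2 4-6 | P5 6-7 | P0 7-8 | P1 8-16 |
Completion: P0=8  P1=16  P2=6  P3=1  P4=4  P5=7
Turnaround (C−A): P0=7  P1=10  P2=3  P3=1  P4=3  P5=4
Turnaround times: P0=7, P1=10, P2=3, P3=1, P4=3, P5=4
Average turnaround = (7+10+3+1+3+4) / 6 = 28/6 = 4.67

4.67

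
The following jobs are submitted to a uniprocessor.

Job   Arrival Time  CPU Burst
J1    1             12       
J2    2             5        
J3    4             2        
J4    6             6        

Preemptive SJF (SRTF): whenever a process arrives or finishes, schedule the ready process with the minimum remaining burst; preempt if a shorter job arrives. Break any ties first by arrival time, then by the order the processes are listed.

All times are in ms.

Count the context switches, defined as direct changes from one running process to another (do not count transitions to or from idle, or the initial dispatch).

Schedule: | idle 0-1 | J1 1-2 | J2 2-4 | J3 4-6 | J2 6-9 | J4 9-15 | J1 15-26 |
Completion: J1=26  J2=9  J3=6  J4=15
Turnaround (C−A): J1=25  J2=7  J3=2  J4=9

5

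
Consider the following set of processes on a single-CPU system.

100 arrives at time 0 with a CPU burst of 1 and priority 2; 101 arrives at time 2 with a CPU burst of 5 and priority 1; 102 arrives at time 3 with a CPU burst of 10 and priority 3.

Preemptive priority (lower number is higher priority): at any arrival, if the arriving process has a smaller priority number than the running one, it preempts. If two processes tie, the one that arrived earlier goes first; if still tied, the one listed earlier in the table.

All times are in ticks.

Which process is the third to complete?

102

Timeline: | 100 0-1 | idle 1-2 | 101 2-7 | 102 7-17 |
Completion: 100=1  101=7  102=17
Turnaround (C−A): 100=1  101=5  102=14
Finish order: 100 → 101 → 102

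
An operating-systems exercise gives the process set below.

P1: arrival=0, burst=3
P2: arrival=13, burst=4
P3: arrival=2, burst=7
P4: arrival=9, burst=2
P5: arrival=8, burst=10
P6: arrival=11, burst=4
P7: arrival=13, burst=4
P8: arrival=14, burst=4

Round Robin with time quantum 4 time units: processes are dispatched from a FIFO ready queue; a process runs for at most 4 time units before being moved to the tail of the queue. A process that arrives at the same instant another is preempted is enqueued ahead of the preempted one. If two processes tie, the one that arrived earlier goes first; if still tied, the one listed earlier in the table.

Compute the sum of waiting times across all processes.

Timeline: | P1 0-3 | P3 3-10 | P5 10-14 | P4 14-16 | P6 16-20 | P2 20-24 | P7 24-28 | P8 28-32 | P5 32-38 |
Completion: P1=3  P2=24  P3=10  P4=16  P5=38  P6=20  P7=28  P8=32
Waiting = turnaround − burst: P1=0, P2=7, P3=1, P4=5, P5=20, P6=5, P7=11, P8=14
Total waiting = 0 + 7 + 1 + 5 + 20 + 5 + 11 + 14 = 63

63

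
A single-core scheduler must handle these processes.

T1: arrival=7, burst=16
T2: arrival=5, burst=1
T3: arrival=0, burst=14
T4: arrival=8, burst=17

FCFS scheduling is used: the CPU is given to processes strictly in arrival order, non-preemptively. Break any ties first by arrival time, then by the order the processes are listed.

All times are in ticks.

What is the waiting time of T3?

0

Gantt: | T3 0-14 | T2 14-15 | T1 15-31 | T4 31-48 |
Completion: T1=31  T2=15  T3=14  T4=48
Turnaround (C−A): T1=24  T2=10  T3=14  T4=40
Waiting(T3) = turnaround − burst = 14 − 14 = 0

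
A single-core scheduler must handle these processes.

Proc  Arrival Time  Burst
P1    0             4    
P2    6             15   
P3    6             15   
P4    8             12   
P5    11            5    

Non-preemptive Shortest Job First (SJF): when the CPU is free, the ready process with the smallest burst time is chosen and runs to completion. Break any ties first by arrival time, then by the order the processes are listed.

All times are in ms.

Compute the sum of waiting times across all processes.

60

Schedule: | P1 0-4 | idle 4-6 | P2 6-21 | P5 21-26 | P4 26-38 | P3 38-53 |
Completion: P1=4  P2=21  P3=53  P4=38  P5=26
Waiting = turnaround − burst: P1=0, P2=0, P3=32, P4=18, P5=10
Total waiting = 0 + 0 + 32 + 18 + 10 = 60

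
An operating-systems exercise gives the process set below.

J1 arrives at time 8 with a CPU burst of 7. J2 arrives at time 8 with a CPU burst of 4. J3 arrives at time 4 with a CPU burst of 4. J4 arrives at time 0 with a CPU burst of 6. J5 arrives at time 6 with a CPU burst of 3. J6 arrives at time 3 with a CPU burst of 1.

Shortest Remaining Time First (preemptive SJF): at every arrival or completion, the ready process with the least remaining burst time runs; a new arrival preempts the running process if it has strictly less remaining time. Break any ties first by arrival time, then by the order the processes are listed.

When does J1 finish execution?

Schedule: | J4 0-3 | J6 3-4 | J4 4-7 | J5 7-10 | J3 10-14 | J2 14-18 | J1 18-25 |
Completion: J1=25  J2=18  J3=14  J4=7  J5=10  J6=4

25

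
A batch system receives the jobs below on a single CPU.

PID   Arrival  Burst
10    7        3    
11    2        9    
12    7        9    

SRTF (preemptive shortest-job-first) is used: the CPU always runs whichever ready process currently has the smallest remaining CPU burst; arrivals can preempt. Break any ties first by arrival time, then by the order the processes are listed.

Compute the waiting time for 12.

7

Schedule: | idle 0-2 | 11 2-7 | 10 7-10 | 11 10-14 | 12 14-23 |
Completion: 10=10  11=14  12=23
Turnaround (C−A): 10=3  11=12  12=16
Waiting(12) = turnaround − burst = 16 − 9 = 7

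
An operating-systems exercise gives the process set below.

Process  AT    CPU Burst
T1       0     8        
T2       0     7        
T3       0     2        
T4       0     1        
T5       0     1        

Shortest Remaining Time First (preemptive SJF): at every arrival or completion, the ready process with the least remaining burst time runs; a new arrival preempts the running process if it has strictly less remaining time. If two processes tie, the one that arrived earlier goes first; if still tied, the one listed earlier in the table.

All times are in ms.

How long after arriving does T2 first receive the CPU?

Gantt: | T4 0-1 | T5 1-2 | T3 2-4 | T2 4-11 | T1 11-19 |
Completion: T1=19  T2=11  T3=4  T4=1  T5=2
Turnaround (C−A): T1=19  T2=11  T3=4  T4=1  T5=2
Response(T2) = first start − arrival = 4 − 0 = 4

4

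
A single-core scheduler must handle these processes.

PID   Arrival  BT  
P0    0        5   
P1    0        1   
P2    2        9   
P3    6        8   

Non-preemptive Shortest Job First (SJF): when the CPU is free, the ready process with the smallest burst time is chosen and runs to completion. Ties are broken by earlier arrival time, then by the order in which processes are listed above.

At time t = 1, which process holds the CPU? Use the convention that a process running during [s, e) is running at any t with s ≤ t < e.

P0

Gantt: | P1 0-1 | P0 1-6 | P3 6-14 | P2 14-23 |
Completion: P0=6  P1=1  P2=23  P3=14
Turnaround (C−A): P0=6  P1=1  P2=21  P3=8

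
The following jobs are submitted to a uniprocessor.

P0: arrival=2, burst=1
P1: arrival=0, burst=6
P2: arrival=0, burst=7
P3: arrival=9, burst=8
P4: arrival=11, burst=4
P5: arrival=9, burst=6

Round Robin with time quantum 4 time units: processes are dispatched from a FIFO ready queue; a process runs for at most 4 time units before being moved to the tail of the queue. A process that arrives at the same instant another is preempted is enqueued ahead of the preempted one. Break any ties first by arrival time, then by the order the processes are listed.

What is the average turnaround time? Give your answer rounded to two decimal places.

15.17

Gantt: | P1 0-4 | P2 4-8 | P0 8-9 | P1 9-11 | P2 11-14 | P3 14-18 | P5 18-22 | P4 22-26 | P3 26-30 | P5 30-32 |
Completion: P0=9  P1=11  P2=14  P3=30  P4=26  P5=32
Turnaround times: P0=7, P1=11, P2=14, P3=21, P4=15, P5=23
Average turnaround = (7+11+14+21+15+23) / 6 = 91/6 = 15.17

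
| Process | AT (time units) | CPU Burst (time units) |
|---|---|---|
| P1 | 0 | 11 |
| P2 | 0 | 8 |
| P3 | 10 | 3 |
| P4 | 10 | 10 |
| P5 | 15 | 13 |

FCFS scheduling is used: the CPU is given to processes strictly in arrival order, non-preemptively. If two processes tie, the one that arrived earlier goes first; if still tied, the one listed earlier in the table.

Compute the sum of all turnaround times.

94

Schedule: | P1 0-11 | P2 11-19 | P3 19-22 | P4 22-32 | P5 32-45 |
Completion: P1=11  P2=19  P3=22  P4=32  P5=45
Turnaround = completion − arrival: P1=11, P2=19, P3=12, P4=22, P5=30
Total turnaround = 11 + 19 + 12 + 22 + 30 = 94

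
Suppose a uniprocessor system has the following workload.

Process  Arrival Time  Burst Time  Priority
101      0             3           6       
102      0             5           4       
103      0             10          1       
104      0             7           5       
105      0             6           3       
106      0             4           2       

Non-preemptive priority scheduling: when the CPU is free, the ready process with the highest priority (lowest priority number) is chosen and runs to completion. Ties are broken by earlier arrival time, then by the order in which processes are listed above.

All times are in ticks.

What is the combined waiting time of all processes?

101

Gantt: | 103 0-10 | 106 10-14 | 105 14-20 | 102 20-25 | 104 25-32 | 101 32-35 |
Completion: 101=35  102=25  103=10  104=32  105=20  106=14
Turnaround (C−A): 101=35  102=25  103=10  104=32  105=20  106=14
Waiting = turnaround − burst: 101=32, 102=20, 103=0, 104=25, 105=14, 106=10
Total waiting = 32 + 20 + 0 + 25 + 14 + 10 = 101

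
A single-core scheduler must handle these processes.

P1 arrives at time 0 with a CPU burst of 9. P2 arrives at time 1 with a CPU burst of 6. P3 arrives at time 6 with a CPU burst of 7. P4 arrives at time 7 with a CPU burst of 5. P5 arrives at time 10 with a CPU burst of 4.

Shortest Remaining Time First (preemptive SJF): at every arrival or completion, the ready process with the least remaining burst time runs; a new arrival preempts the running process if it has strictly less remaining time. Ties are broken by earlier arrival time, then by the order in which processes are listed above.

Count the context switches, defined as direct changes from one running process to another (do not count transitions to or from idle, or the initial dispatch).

Timeline: | P1 0-1 | P2 1-7 | P4 7-12 | P5 12-16 | P3 16-23 | P1 23-31 |
Completion: P1=31  P2=7  P3=23  P4=12  P5=16

5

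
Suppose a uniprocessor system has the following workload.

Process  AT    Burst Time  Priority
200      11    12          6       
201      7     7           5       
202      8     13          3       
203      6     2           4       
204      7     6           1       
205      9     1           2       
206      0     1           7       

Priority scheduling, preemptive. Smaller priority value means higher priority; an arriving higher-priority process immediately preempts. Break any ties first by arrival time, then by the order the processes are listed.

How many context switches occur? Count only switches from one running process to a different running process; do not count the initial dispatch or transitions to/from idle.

Gantt: | 206 0-1 | idle 1-6 | 203 6-7 | 204 7-13 | 205 13-14 | 202 14-27 | 203 27-28 | 201 28-35 | 200 35-47 |
Completion: 200=47  201=35  202=27  203=28  204=13  205=14  206=1

6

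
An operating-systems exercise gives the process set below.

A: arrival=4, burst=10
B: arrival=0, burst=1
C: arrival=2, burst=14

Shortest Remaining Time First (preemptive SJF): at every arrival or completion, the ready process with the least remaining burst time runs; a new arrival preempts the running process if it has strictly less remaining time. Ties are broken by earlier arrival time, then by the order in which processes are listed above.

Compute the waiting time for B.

0

Timeline: | B 0-1 | idle 1-2 | C 2-4 | A 4-14 | C 14-26 |
Completion: A=14  B=1  C=26
Turnaround (C−A): A=10  B=1  C=24
Waiting(B) = turnaround − burst = 1 − 1 = 0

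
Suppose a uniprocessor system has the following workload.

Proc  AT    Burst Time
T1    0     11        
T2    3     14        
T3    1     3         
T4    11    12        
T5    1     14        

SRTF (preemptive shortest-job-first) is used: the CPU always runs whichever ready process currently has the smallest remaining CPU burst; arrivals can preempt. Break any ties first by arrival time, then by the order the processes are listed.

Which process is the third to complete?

Schedule: | T1 0-1 | T3 1-4 | T1 4-14 | T4 14-26 | T5 26-40 | T2 40-54 |
Completion: T1=14  T2=54  T3=4  T4=26  T5=40
Turnaround (C−A): T1=14  T2=51  T3=3  T4=15  T5=39
Finish order: T3 → T1 → T4 → T5 → T2

T4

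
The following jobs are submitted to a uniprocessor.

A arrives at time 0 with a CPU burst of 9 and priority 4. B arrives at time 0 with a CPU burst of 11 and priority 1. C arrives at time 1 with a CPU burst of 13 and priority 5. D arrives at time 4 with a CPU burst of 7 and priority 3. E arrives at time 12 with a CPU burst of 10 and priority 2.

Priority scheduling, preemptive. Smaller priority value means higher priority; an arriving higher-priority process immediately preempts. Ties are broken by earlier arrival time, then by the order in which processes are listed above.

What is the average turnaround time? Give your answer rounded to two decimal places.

26.20

Gantt: | B 0-11 | D 11-12 | E 12-22 | D 22-28 | A 28-37 | C 37-50 |
Completion: A=37  B=11  C=50  D=28  E=22
Turnaround (C−A): A=37  B=11  C=49  D=24  E=10
Turnaround times: A=37, B=11, C=49, D=24, E=10
Average turnaround = (37+11+49+24+10) / 5 = 131/5 = 26.20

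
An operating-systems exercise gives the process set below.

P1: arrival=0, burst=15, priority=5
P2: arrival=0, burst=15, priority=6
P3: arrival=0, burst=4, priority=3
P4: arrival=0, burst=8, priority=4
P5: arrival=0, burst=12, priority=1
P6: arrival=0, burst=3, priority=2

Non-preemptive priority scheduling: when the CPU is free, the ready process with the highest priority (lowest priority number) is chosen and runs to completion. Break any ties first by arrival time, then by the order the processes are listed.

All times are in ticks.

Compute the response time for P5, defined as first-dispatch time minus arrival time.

0

Schedule: | P5 0-12 | P6 12-15 | P3 15-19 | P4 19-27 | P1 27-42 | P2 42-57 |
Completion: P1=42  P2=57  P3=19  P4=27  P5=12  P6=15
Turnaround (C−A): P1=42  P2=57  P3=19  P4=27  P5=12  P6=15
Response(P5) = first start − arrival = 0 − 0 = 0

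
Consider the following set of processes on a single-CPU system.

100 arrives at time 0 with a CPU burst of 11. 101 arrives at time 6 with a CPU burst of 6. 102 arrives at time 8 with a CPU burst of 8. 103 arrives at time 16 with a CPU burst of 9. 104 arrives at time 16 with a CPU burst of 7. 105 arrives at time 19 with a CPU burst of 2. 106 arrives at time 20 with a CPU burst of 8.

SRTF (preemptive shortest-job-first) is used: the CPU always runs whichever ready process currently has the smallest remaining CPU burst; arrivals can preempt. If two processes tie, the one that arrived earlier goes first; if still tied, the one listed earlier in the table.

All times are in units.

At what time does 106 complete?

Timeline: | 100 0-11 | 101 11-17 | 104 17-19 | 105 19-21 | 104 21-26 | 102 26-34 | 106 34-42 | 103 42-51 |
Completion: 100=11  101=17  102=34  103=51  104=26  105=21  106=42
Turnaround (C−A): 100=11  101=11  102=26  103=35  104=10  105=2  106=22

42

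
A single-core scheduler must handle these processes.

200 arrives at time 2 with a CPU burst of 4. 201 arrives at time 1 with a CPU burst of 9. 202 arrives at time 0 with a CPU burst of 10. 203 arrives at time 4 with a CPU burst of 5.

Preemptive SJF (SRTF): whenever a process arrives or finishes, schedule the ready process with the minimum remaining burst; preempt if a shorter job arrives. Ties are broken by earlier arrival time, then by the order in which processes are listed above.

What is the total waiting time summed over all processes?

Schedule: | 202 0-2 | 200 2-6 | 203 6-11 | 202 11-19 | 201 19-28 |
Completion: 200=6  201=28  202=19  203=11
Turnaround (C−A): 200=4  201=27  202=19  203=7
Waiting = turnaround − burst: 200=0, 201=18, 202=9, 203=2
Total waiting = 0 + 18 + 9 + 2 = 29

29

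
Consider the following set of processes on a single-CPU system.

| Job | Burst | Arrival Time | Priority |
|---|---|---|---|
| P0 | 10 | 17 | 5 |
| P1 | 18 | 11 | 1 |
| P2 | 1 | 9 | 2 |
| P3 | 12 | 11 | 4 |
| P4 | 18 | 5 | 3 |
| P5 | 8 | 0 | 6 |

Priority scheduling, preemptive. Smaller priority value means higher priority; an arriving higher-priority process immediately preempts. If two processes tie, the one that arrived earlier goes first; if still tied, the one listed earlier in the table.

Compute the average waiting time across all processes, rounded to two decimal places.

24.33

Schedule: | P5 0-5 | P4 5-9 | P2 9-10 | P4 10-11 | P1 11-29 | P4 29-42 | P3 42-54 | P0 54-64 | P5 64-67 |
Completion: P0=64  P1=29  P2=10  P3=54  P4=42  P5=67
Turnaround (C−A): P0=47  P1=18  P2=1  P3=43  P4=37  P5=67
Waiting times: P0=37, P1=0, P2=0, P3=31, P4=19, P5=59
Average waiting = (37+0+0+31+19+59) / 6 = 146/6 = 24.33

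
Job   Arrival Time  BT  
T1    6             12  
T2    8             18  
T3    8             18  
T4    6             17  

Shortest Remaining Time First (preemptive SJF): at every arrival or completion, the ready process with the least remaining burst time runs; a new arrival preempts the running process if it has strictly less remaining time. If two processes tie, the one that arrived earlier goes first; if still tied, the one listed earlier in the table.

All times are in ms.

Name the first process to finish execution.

Timeline: | idle 0-6 | T1 6-18 | T4 18-35 | T2 35-53 | T3 53-71 |
Completion: T1=18  T2=53  T3=71  T4=35
Finish order: T1 → T4 → T2 → T3

T1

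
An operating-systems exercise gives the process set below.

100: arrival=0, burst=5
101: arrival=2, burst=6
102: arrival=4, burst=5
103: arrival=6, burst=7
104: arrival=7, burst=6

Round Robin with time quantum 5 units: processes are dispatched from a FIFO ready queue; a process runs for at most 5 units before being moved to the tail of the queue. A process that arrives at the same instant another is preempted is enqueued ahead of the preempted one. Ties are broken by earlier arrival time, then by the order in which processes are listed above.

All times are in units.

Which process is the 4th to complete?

103

Gantt: | 100 0-5 | 101 5-10 | 102 10-15 | 103 15-20 | 104 20-25 | 101 25-26 | 103 26-28 | 104 28-29 |
Completion: 100=5  101=26  102=15  103=28  104=29
Finish order: 100 → 102 → 101 → 103 → 104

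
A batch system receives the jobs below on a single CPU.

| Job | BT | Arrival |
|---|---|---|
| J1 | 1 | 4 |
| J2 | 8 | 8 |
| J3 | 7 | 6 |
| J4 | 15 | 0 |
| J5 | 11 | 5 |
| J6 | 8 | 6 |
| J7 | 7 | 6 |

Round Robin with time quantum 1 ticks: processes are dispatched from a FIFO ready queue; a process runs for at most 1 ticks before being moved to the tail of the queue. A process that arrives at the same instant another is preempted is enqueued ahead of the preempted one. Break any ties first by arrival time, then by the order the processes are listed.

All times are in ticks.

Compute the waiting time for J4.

41

Gantt: | J4 0-4 | J1 4-5 | J4 5-6 | J5 6-7 | J3 7-8 | J6 8-9 | J7 9-10 | J4 10-11 | J5 11-12 | J2 12-13 | J3 13-14 | J6 14-15 | J7 15-16 | J4 16-17 | J5 17-18 | J2 18-19 | J3 19-20 | J6 20-21 | J7 21-22 | J4 22-23 | J5 23-24 | J2 24-25 | J3 25-26 | J6 26-27 | J7 27-28 | J4 28-29 | J5 29-30 | J2 30-31 | J3 31-32 | J6 32-33 | J7 33-34 | J4 34-35 | J5 35-36 | J2 36-37 | J3 37-38 | J6 38-39 | J7 39-40 | J4 40-41 | J5 41-42 | J2 42-43 | J3 43-44 | J6 44-45 | J7 45-46 | J4 46-47 | J5 47-48 | J2 48-49 | J6 49-50 | J4 50-51 | J5 51-52 | J2 52-53 | J4 53-54 | J5 54-55 | J4 55-56 | J5 56-57 |
Completion: J1=5  J2=53  J3=44  J4=56  J5=57  J6=50  J7=46
Waiting(J4) = turnaround − burst = 56 − 15 = 41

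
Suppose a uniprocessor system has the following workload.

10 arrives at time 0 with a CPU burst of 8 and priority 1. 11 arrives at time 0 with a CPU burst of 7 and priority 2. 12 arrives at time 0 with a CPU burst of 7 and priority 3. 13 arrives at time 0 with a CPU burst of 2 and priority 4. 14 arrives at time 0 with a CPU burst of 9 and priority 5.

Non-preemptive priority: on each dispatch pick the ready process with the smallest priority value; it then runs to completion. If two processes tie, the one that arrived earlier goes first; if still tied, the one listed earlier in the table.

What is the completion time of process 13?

Schedule: | 10 0-8 | 11 8-15 | 12 15-22 | 13 22-24 | 14 24-33 |
Completion: 10=8  11=15  12=22  13=24  14=33

24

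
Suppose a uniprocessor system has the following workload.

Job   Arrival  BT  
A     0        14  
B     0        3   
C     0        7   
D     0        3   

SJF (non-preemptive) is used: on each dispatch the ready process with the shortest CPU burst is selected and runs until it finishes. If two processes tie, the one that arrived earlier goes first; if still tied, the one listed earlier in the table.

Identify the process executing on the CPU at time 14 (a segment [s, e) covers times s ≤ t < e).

Timeline: | B 0-3 | D 3-6 | C 6-13 | A 13-27 |
Completion: A=27  B=3  C=13  D=6
Turnaround (C−A): A=27  B=3  C=13  D=6

A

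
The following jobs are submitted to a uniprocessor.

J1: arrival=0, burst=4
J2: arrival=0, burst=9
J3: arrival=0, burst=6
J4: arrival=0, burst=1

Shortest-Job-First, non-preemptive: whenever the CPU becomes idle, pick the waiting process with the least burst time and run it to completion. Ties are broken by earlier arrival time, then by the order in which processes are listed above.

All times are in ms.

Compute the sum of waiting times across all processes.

Timeline: | J4 0-1 | J1 1-5 | J3 5-11 | J2 11-20 |
Completion: J1=5  J2=20  J3=11  J4=1
Waiting = turnaround − burst: J1=1, J2=11, J3=5, J4=0
Total waiting = 1 + 11 + 5 + 0 = 17

17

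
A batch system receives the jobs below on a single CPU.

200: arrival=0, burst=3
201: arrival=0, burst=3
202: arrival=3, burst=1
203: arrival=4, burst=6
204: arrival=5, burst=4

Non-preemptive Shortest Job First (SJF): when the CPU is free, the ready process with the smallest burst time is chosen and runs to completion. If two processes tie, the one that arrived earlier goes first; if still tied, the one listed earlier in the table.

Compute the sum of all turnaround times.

30

Gantt: | 200 0-3 | 202 3-4 | 201 4-7 | 204 7-11 | 203 11-17 |
Completion: 200=3  201=7  202=4  203=17  204=11
Turnaround = completion − arrival: 200=3, 201=7, 202=1, 203=13, 204=6
Total turnaround = 3 + 7 + 1 + 13 + 6 = 30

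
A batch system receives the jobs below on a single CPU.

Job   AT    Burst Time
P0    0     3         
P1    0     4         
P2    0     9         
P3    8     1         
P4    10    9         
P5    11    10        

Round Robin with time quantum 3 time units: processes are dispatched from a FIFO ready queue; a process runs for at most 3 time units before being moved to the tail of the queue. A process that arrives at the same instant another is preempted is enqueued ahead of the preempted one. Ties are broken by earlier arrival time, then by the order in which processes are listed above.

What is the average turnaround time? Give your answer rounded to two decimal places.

Timeline: | P0 0-3 | P1 3-6 | P2 6-9 | P1 9-10 | P3 10-11 | P2 11-14 | P4 14-17 | P5 17-20 | P2 20-23 | P4 23-26 | P5 26-29 | P4 29-32 | P5 32-36 |
Completion: P0=3  P1=10  P2=23  P3=11  P4=32  P5=36
Turnaround times: P0=3, P1=10, P2=23, P3=3, P4=22, P5=25
Average turnaround = (3+10+23+3+22+25) / 6 = 86/6 = 14.33

14.33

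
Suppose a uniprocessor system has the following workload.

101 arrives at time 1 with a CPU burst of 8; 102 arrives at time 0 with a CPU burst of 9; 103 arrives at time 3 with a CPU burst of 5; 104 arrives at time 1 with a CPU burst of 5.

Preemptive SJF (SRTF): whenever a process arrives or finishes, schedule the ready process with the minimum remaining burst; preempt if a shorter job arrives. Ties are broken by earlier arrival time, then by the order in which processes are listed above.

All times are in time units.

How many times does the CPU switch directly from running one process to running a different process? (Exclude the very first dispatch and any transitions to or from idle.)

4

Timeline: | 102 0-1 | 104 1-6 | 103 6-11 | 102 11-19 | 101 19-27 |
Completion: 101=27  102=19  103=11  104=6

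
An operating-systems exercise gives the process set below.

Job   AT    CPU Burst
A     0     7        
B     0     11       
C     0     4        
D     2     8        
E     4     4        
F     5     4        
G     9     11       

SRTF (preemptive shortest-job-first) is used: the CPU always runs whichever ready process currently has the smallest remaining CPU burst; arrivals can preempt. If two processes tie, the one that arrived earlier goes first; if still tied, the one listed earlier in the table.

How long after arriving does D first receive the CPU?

Timeline: | C 0-4 | E 4-8 | F 8-12 | A 12-19 | D 19-27 | B 27-38 | G 38-49 |
Completion: A=19  B=38  C=4  D=27  E=8  F=12  G=49
Turnaround (C−A): A=19  B=38  C=4  D=25  E=4  F=7  G=40
Response(D) = first start − arrival = 19 − 2 = 17

17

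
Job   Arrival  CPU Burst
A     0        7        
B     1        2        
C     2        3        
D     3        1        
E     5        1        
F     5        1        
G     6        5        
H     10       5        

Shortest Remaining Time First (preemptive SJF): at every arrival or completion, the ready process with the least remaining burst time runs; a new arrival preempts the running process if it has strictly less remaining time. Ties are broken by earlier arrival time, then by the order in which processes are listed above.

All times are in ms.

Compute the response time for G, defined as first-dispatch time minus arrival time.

3

Gantt: | A 0-1 | B 1-3 | D 3-4 | C 4-5 | E 5-6 | F 6-7 | C 7-9 | G 9-14 | H 14-19 | A 19-25 |
Completion: A=25  B=3  C=9  D=4  E=6  F=7  G=14  H=19
Turnaround (C−A): A=25  B=2  C=7  D=1  E=1  F=2  G=8  H=9
Response(G) = first start − arrival = 9 − 6 = 3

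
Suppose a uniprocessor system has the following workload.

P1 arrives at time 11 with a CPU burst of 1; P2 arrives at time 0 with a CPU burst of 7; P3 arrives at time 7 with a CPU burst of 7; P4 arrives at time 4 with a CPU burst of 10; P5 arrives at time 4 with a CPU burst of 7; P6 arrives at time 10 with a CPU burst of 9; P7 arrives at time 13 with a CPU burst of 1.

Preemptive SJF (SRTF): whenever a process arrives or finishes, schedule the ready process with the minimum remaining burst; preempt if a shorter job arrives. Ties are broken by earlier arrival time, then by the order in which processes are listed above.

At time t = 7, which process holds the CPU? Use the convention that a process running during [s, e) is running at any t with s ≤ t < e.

Timeline: | P2 0-7 | P5 7-11 | P1 11-12 | P5 12-13 | P7 13-14 | P5 14-16 | P3 16-23 | P6 23-32 | P4 32-42 |
Completion: P1=12  P2=7  P3=23  P4=42  P5=16  P6=32  P7=14
Turnaround (C−A): P1=1  P2=7  P3=16  P4=38  P5=12  P6=22  P7=1

P5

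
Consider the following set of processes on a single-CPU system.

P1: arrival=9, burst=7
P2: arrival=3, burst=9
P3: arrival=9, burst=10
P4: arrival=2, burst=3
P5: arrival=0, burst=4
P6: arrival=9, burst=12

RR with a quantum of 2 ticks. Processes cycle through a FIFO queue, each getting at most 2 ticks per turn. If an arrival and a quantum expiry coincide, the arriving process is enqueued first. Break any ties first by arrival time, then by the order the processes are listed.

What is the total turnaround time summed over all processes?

138

Gantt: | P5 0-2 | P4 2-4 | P5 4-6 | P2 6-8 | P4 8-9 | P2 9-11 | P1 11-13 | P3 13-15 | P6 15-17 | P2 17-19 | P1 19-21 | P3 21-23 | P6 23-25 | P2 25-27 | P1 27-29 | P3 29-31 | P6 31-33 | P2 33-34 | P1 34-35 | P3 35-37 | P6 37-39 | P3 39-41 | P6 41-45 |
Completion: P1=35  P2=34  P3=41  P4=9  P5=6  P6=45
Turnaround = completion − arrival: P1=26, P2=31, P3=32, P4=7, P5=6, P6=36
Total turnaround = 26 + 31 + 32 + 7 + 6 + 36 = 138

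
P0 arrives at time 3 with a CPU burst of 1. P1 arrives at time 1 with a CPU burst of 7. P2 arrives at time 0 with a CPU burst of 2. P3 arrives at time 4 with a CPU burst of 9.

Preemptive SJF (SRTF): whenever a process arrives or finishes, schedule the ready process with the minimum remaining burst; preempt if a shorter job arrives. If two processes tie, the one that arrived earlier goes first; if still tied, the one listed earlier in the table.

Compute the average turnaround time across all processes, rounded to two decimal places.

6.75

Timeline: | P2 0-2 | P1 2-3 | P0 3-4 | P1 4-10 | P3 10-19 |
Completion: P0=4  P1=10  P2=2  P3=19
Turnaround (C−A): P0=1  P1=9  P2=2  P3=15
Turnaround times: P0=1, P1=9, P2=2, P3=15
Average turnaround = (1+9+2+15) / 4 = 27/4 = 6.75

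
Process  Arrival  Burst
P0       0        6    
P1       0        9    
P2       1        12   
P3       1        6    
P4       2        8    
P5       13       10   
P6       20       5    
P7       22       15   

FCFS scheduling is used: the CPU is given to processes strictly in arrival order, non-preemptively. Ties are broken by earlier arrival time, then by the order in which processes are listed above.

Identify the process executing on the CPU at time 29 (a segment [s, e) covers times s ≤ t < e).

P3

Schedule: | P0 0-6 | P1 6-15 | P2 15-27 | P3 27-33 | P4 33-41 | P5 41-51 | P6 51-56 | P7 56-71 |
Completion: P0=6  P1=15  P2=27  P3=33  P4=41  P5=51  P6=56  P7=71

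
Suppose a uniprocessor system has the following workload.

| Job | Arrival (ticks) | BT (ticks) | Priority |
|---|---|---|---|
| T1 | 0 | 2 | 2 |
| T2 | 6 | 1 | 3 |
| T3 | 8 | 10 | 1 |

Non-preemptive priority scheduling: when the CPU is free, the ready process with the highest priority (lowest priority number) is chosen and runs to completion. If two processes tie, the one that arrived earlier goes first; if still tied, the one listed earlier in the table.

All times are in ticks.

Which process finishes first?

Timeline: | T1 0-2 | idle 2-6 | T2 6-7 | idle 7-8 | T3 8-18 |
Completion: T1=2  T2=7  T3=18
Turnaround (C−A): T1=2  T2=1  T3=10
Finish order: T1 → T2 → T3

T1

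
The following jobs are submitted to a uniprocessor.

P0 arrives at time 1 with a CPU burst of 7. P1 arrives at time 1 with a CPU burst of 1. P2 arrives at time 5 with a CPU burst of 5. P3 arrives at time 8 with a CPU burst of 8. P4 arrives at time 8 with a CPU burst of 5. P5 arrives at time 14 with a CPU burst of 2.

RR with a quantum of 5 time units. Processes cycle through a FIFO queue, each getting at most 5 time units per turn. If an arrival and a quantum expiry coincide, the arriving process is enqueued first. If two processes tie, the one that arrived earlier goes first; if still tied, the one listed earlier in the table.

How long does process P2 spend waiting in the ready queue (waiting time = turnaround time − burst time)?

2

Schedule: | idle 0-1 | P0 1-6 | P1 6-7 | P2 7-12 | P0 12-14 | P3 14-19 | P4 19-24 | P5 24-26 | P3 26-29 |
Completion: P0=14  P1=7  P2=12  P3=29  P4=24  P5=26
Waiting(P2) = turnaround − burst = 7 − 5 = 2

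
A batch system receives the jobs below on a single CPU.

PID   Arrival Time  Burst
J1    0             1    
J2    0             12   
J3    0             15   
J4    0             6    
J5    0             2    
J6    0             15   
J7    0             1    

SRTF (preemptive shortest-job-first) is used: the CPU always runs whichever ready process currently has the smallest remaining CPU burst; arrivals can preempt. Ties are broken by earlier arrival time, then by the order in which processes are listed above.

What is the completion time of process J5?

Gantt: | J1 0-1 | J7 1-2 | J5 2-4 | J4 4-10 | J2 10-22 | J3 22-37 | J6 37-52 |
Completion: J1=1  J2=22  J3=37  J4=10  J5=4  J6=52  J7=2
Turnaround (C−A): J1=1  J2=22  J3=37  J4=10  J5=4  J6=52  J7=2

4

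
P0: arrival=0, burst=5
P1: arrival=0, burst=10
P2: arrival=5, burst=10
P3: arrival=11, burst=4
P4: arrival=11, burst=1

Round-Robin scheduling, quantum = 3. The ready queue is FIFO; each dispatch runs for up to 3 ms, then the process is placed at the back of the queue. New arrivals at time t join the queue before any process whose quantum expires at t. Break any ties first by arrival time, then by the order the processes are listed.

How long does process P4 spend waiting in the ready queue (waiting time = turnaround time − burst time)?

Schedule: | P0 0-3 | P1 3-6 | P0 6-8 | P2 8-11 | P1 11-14 | P3 14-17 | P4 17-18 | P2 18-21 | P1 21-24 | P3 24-25 | P2 25-28 | P1 28-29 | P2 29-30 |
Completion: P0=8  P1=29  P2=30  P3=25  P4=18
Turnaround (C−A): P0=8  P1=29  P2=25  P3=14  P4=7
Waiting(P4) = turnaround − burst = 7 − 1 = 6

6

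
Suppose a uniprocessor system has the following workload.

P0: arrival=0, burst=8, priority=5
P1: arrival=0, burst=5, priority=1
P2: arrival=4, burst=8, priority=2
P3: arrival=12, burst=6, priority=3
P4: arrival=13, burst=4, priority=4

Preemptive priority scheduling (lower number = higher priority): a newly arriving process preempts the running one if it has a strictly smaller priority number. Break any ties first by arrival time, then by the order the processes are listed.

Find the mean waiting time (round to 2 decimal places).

6.20

Timeline: | P1 0-5 | P2 5-13 | P3 13-19 | P4 19-23 | P0 23-31 |
Completion: P0=31  P1=5  P2=13  P3=19  P4=23
Waiting times: P0=23, P1=0, P2=1, P3=1, P4=6
Average waiting = (23+0+1+1+6) / 5 = 31/5 = 6.20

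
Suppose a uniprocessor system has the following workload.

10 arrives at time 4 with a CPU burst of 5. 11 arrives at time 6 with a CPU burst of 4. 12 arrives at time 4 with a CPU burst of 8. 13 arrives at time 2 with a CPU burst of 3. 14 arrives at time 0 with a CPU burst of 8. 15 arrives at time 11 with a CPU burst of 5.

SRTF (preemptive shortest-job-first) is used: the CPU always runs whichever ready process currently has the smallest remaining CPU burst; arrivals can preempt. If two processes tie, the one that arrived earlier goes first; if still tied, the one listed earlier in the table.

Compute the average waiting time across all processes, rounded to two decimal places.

Timeline: | 14 0-2 | 13 2-5 | 10 5-10 | 11 10-14 | 15 14-19 | 14 19-25 | 12 25-33 |
Completion: 10=10  11=14  12=33  13=5  14=25  15=19
Turnaround (C−A): 10=6  11=8  12=29  13=3  14=25  15=8
Waiting times: 10=1, 11=4, 12=21, 13=0, 14=17, 15=3
Average waiting = (1+4+21+0+17+3) / 6 = 46/6 = 7.67

7.67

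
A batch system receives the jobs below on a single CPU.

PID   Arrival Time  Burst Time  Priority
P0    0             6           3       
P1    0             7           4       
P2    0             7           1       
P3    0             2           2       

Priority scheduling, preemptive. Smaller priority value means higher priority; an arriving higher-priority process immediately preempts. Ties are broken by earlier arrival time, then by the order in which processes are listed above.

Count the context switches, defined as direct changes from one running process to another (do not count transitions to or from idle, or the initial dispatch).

3

Timeline: | P2 0-7 | P3 7-9 | P0 9-15 | P1 15-22 |
Completion: P0=15  P1=22  P2=7  P3=9
Turnaround (C−A): P0=15  P1=22  P2=7  P3=9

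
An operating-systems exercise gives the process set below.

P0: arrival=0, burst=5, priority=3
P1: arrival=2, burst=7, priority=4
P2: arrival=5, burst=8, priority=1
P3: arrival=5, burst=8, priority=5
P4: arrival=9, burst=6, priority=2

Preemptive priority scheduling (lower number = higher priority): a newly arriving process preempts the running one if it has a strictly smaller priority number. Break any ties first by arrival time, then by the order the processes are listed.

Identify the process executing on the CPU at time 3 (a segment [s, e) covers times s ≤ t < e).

P0

Gantt: | P0 0-5 | P2 5-13 | P4 13-19 | P1 19-26 | P3 26-34 |
Completion: P0=5  P1=26  P2=13  P3=34  P4=19
Turnaround (C−A): P0=5  P1=24  P2=8  P3=29  P4=10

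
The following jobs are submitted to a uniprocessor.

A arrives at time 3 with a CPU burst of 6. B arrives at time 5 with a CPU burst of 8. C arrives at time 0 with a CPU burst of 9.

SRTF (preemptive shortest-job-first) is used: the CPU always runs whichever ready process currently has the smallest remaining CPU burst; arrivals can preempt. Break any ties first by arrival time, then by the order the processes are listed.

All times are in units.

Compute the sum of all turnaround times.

39

Gantt: | C 0-9 | A 9-15 | B 15-23 |
Completion: A=15  B=23  C=9
Turnaround (C−A): A=12  B=18  C=9
Turnaround = completion − arrival: A=12, B=18, C=9
Total turnaround = 12 + 18 + 9 = 39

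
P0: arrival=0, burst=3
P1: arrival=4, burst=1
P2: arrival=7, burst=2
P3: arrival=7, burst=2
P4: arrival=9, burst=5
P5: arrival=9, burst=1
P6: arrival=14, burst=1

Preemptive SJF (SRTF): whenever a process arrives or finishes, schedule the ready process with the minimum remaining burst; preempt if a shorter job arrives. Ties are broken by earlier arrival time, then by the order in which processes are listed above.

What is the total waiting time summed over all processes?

Timeline: | P0 0-3 | idle 3-4 | P1 4-5 | idle 5-7 | P2 7-9 | P5 9-10 | P3 10-12 | P4 12-14 | P6 14-15 | P4 15-18 |
Completion: P0=3  P1=5  P2=9  P3=12  P4=18  P5=10  P6=15
Waiting = turnaround − burst: P0=0, P1=0, P2=0, P3=3, P4=4, P5=0, P6=0
Total waiting = 0 + 0 + 0 + 3 + 4 + 0 + 0 = 7

7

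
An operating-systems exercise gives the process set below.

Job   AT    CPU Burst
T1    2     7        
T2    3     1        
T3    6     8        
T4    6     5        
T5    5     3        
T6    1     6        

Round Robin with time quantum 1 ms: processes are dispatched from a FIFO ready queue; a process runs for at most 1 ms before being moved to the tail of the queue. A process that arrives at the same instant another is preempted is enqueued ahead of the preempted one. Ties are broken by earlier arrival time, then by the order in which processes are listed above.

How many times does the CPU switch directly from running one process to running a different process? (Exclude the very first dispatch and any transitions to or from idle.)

Schedule: | idle 0-1 | T6 1-2 | T1 2-3 | T6 3-4 | T2 4-5 | T1 5-6 | T6 6-7 | T5 7-8 | T3 8-9 | T4 9-10 | T1 10-11 | T6 11-12 | T5 12-13 | T3 13-14 | T4 14-15 | T1 15-16 | T6 16-17 | T5 17-18 | T3 18-19 | T4 19-20 | T1 20-21 | T6 21-22 | T3 22-23 | T4 23-24 | T1 24-25 | T3 25-26 | T4 26-27 | T1 27-28 | T3 28-31 |
Completion: T1=28  T2=5  T3=31  T4=27  T5=18  T6=22
Turnaround (C−A): T1=26  T2=2  T3=25  T4=21  T5=13  T6=21

27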